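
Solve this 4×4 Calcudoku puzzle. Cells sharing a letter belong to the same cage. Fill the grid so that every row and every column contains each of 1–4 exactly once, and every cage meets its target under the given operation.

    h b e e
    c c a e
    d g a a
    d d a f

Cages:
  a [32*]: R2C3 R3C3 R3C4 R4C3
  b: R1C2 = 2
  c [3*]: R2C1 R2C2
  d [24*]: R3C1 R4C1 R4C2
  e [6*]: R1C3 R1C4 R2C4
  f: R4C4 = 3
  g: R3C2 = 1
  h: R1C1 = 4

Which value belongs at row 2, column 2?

Cage h is a single given cell, which forces R1C1 = 4.
Cage b is given, which forces R1C2 = 2.
Cage g is given; hence R3C2 = 1.
Row 3 already has 1, so R3C3 = 2.
Cage a needs product 32, leaving R3C4 = 4.
Cage f is given, so R4C4 = 3.
Cage e has product 6; hence R1C3 = 3.
Column 4 now contains 3, which forces R1C4 = 1.
Cage c's pair has product 3, which forces R2C1 = 1.
1 is placed in column 2; hence R2C2 = 3.
1 is placed in row 2, leaving R2C3 = 4.
Cage e needs product 6, so R2C4 = 2.
Row 3 now contains 2, which forces R3C1 = 3.
Row 4 already has 3, leaving R4C1 = 2.
Row 4 already has 3, leaving R4C2 = 4.
4 is placed in column 3; hence R4C3 = 1.
The full grid is 4 2 3 1 / 1 3 4 2 / 3 1 2 4 / 2 4 1 3.

3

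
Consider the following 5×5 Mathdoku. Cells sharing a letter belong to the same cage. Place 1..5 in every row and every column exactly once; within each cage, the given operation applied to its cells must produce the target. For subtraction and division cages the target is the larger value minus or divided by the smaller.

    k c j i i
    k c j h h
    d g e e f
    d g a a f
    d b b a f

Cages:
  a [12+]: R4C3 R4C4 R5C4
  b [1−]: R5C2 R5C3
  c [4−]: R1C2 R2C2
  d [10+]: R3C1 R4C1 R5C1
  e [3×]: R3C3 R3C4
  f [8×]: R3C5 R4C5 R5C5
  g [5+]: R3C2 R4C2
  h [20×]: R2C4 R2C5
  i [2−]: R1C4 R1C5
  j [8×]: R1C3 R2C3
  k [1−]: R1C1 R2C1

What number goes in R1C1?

The only place for 3 in row 2 is R2C1.
In row 2, 1 can only go at R2C2, so R2C2 = 1.
1 is placed in column 2; hence R1C2 = 5.
Row 2 needs a 2, and only R2C3 is open for it.
Column 3 already has 2, so R1C3 = 4.
Row 1 already has 4; hence R1C1 = 2.
Row 3 needs a 5, and only R3C1 is open for it.
Row 3 needs a 4, and only R3C5 is open for it.
Cage h's pair has product 20, which forces R2C4 = 4.
Column 5 now contains 4, so R2C5 = 5.
Cage a has sum 12; hence R4C3 = 5.
The 3 cells of cage a must have sum 12, leaving R4C4 = 2.
Row 4 now contains 2, which forces R4C5 = 1.
Cage a needs sum 12, so R5C4 = 5.
Column 5 already has 1, so R5C5 = 2.
Cage i's pair has difference 2, so R1C4 = 1.
Column 5 already has 1, which forces R1C5 = 3.
Cage g's pair has sum 5, so R3C2 = 2.
Column 4 now contains 1, which forces R3C4 = 3.
Row 4 already has 1, leaving R4C1 = 4.
Row 4 now contains 2, which forces R4C2 = 3.
Cage d needs sum 10; hence R5C1 = 1.
Row 5 now contains 2, which forces R5C2 = 4.
Cage b's pair has difference 1, so R5C3 = 3.
Row 3 now contains 3, leaving R3C3 = 1.
Filled in: 2 5 4 1 3 / 3 1 2 4 5 / 5 2 1 3 4 / 4 3 5 2 1 / 1 4 3 5 2.

2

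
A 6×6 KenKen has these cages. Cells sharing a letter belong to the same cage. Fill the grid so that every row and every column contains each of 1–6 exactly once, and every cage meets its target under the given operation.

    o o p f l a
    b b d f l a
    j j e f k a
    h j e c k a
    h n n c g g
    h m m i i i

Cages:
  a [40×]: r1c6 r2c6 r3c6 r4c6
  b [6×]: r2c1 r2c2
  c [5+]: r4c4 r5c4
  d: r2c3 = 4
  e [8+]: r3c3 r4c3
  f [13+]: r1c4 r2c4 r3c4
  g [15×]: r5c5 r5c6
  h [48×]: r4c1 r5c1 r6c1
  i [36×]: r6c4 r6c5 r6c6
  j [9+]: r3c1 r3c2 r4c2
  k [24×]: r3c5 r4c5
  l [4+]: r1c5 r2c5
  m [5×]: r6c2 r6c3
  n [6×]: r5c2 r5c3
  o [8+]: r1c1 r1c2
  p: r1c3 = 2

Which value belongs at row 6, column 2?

5

Cage p is given; hence r1c3 = 2.
Cage d is a single given cell, leaving r2c3 = 4.
Row 1 needs a 6, and only r1c4 is open for it.
In row 1, 4 can only go at r1c6, so r1c6 = 4.
In row 1, 1 can only go at r1c5, so r1c5 = 1.
Column 5 already has 1, which forces r2c5 = 3.
Column 5 already has 3, leaving r5c5 = 5.
5 is placed in row 5; hence r5c6 = 3.
Cage i has product 36; hence r6c4 = 3.
Row 5 needs a 2, and only r5c1 is open for it.
The only place for 4 in row 5 is r5c4.
Column 4 now contains 4, leaving r4c4 = 1.
In row 6, 4 can only go at r6c1, so r6c1 = 4.
Column 1 now contains 4; hence r4c1 = 6.
Row 4 now contains 6, leaving r4c5 = 4.
6 is placed in column 1, so r2c1 = 1.
Cage b's pair has product 6, which forces r2c2 = 6.
4 is placed in column 5; hence r3c5 = 6.
Column 2 now contains 6, so r5c2 = 1.
1 is placed in row 5, so r5c3 = 6.
1 is placed in column 2, leaving r6c2 = 5.
5 is placed in row 6, which forces r6c3 = 1.
6 is placed in column 5, which forces r6c5 = 2.
2 is placed in row 6; hence r6c6 = 6.
Cage o's pair has sum 8, so r1c1 = 5.
Column 2 already has 5, leaving r1c2 = 3.
Cage j needs sum 9, so r3c1 = 3.
Cage j needs sum 9, leaving r3c2 = 4.
Row 3 already has 3; hence r3c3 = 5.
Row 3 now contains 5, so r3c4 = 2.
Cage a has product 40; hence r3c6 = 1.
Cage j has sum 9, leaving r4c2 = 2.
Column 3 already has 5, which forces r4c3 = 3.
Row 4 already has 2, leaving r4c6 = 5.
Column 4 now contains 2, so r2c4 = 5.
5 is placed in column 6; hence r2c6 = 2.
Completed grid: 5 3 2 6 1 4 / 1 6 4 5 3 2 / 3 4 5 2 6 1 / 6 2 3 1 4 5 / 2 1 6 4 5 3 / 4 5 1 3 2 6.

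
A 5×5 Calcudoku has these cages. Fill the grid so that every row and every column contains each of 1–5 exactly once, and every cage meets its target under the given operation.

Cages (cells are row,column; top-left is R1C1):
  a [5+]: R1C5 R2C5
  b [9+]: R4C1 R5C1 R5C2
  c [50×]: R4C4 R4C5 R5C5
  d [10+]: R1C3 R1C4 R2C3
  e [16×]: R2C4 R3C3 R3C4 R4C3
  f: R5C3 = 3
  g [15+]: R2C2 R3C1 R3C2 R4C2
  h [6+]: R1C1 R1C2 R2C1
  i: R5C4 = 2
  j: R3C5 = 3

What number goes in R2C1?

3

J is a freebie; hence R3C5 = 3.
The 3 cells of cage c must have product 50; hence R4C4 = 5.
The 3 cells of cage c must have product 50, so R4C5 = 2.
Cage f is given; hence R5C3 = 3.
Cage i is given, so R5C4 = 2.
Cage c needs product 50, leaving R5C5 = 5.
Cage b needs sum 9, so R4C1 = 4.
Row 4 now contains 4, leaving R4C3 = 1.
Cage b needs sum 9, so R5C1 = 1.
Cage b has sum 9, which forces R5C2 = 4.
The 3 cells of cage h must have sum 6, which forces R1C2 = 1.
Row 1 now contains 1; hence R1C5 = 4.
Cage g needs sum 15, leaving R2C2 = 5.
Cage e has product 16, leaving R2C4 = 4.
Column 5 already has 4, so R2C5 = 1.
Column 1 already has 4, so R3C1 = 5.
Cage g has sum 15; hence R3C2 = 2.
Column 3 already has 1; hence R3C3 = 4.
Cage e has product 16, leaving R3C4 = 1.
Row 4 now contains 1; hence R4C2 = 3.
Cage d needs sum 10, which forces R1C3 = 5.
4 is placed in row 1; hence R1C4 = 3.
Row 2 already has 4; hence R2C3 = 2.
Row 1 already has 3, so R1C1 = 2.
Row 2 already has 2, leaving R2C1 = 3.
Completed grid: 2 1 5 3 4 / 3 5 2 4 1 / 5 2 4 1 3 / 4 3 1 5 2 / 1 4 3 2 5.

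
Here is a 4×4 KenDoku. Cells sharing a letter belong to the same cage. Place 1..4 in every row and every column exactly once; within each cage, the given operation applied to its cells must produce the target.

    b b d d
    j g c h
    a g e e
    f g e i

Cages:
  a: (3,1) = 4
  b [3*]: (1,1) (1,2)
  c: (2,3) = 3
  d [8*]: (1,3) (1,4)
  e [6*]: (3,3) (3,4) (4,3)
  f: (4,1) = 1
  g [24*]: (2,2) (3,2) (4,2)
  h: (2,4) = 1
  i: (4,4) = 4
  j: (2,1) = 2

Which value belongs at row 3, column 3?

1

Cage j is given, which forces (2,1) = 2.
C is a freebie, leaving (2,3) = 3.
Cage h is a single given cell, which forces (2,4) = 1.
Cage a is a single given cell, leaving (3,1) = 4.
Cage f is given, leaving (4,1) = 1.
Row 4 already has 1, which forces (4,3) = 2.
I is a freebie, leaving (4,4) = 4.
Column 1 already has 1; hence (1,1) = 3.
Cage b needs two cells with product 3, which forces (1,2) = 1.
Column 3 now contains 2; hence (1,3) = 4.
Column 4 now contains 4; hence (1,4) = 2.
3 is placed in row 2, which forces (2,2) = 4.
The 3 cells of cage g must have product 24; hence (3,2) = 2.
Column 3 now contains 2; hence (3,3) = 1.
Cage e has product 6; hence (3,4) = 3.
Row 4 now contains 4, so (4,2) = 3.
The full grid is 3 1 4 2 / 2 4 3 1 / 4 2 1 3 / 1 3 2 4.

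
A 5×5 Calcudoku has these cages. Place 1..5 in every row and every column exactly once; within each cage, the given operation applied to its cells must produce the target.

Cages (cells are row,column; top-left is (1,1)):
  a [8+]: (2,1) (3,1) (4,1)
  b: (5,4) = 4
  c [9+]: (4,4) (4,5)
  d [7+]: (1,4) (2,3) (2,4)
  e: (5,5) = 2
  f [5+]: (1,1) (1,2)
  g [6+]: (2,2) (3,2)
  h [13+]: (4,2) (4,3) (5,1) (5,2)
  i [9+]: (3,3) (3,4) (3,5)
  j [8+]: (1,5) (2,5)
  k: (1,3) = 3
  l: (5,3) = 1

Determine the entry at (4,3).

Cage k is a single given cell, so (1,3) = 3.
Row 1 now contains 3, which forces (1,5) = 5.
5 is placed in column 5; hence (2,5) = 3.
5 is placed in column 5; hence (4,5) = 4.
Cage l is a single given cell, so (5,3) = 1.
Cage b is given, so (5,4) = 4.
E is a freebie; hence (5,5) = 2.
Cage d needs sum 7, leaving (2,3) = 4.
Cage i needs sum 9, which forces (3,3) = 5.
Cage i has sum 9, so (3,4) = 3.
2 is placed in column 5, leaving (3,5) = 1.
The 4 cells of cage h must have sum 13, which forces (4,2) = 3.
The 4 cells of cage h must have sum 13, which forces (4,3) = 2.
Row 4 now contains 4, leaving (4,4) = 5.
Cage h has sum 13, which forces (5,1) = 3.
The 4 cells of cage h must have sum 13, leaving (5,2) = 5.
Cage a needs sum 8, leaving (2,1) = 5.
Cage g needs two cells with sum 6, which forces (2,2) = 2.
Row 2 now contains 2, so (2,4) = 1.
Cage a has sum 8, which forces (3,1) = 2.
Cage g's pair has sum 6; hence (3,2) = 4.
Row 4 now contains 5; hence (4,1) = 1.
Column 1 already has 1, leaving (1,1) = 4.
Column 2 already has 4, so (1,2) = 1.
Column 4 already has 1, which forces (1,4) = 2.
The full grid is 4 1 3 2 5 / 5 2 4 1 3 / 2 4 5 3 1 / 1 3 2 5 4 / 3 5 1 4 2.

2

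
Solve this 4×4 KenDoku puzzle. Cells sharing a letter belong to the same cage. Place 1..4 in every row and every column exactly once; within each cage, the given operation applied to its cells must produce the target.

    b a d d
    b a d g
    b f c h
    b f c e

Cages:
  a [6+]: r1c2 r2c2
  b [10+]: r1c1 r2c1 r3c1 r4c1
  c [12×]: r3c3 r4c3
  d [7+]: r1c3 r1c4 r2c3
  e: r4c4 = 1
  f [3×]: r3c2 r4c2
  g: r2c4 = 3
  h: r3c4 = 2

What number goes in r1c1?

Cage g is a single given cell; hence r2c4 = 3.
Cage h is given, leaving r3c4 = 2.
E is a freebie, leaving r4c4 = 1.
Column 4 already has 1; hence r1c4 = 4.
Cage f's pair has product 3, leaving r3c2 = 1.
Row 4 already has 1, so r4c2 = 3.
Row 4 already has 3, which forces r4c3 = 4.
Row 1 now contains 4; hence r1c2 = 2.
Row 1 already has 2, which forces r1c3 = 1.
Cage a needs two cells with sum 6, leaving r2c2 = 4.
Column 3 already has 1, so r2c3 = 2.
4 is placed in column 3, which forces r3c3 = 3.
Row 4 now contains 4, so r4c1 = 2.
Row 1 now contains 1, which forces r1c1 = 3.
4 is placed in row 2, which forces r2c1 = 1.
Row 3 now contains 3; hence r3c1 = 4.
Filled in: 3 2 1 4 / 1 4 2 3 / 4 1 3 2 / 2 3 4 1.

3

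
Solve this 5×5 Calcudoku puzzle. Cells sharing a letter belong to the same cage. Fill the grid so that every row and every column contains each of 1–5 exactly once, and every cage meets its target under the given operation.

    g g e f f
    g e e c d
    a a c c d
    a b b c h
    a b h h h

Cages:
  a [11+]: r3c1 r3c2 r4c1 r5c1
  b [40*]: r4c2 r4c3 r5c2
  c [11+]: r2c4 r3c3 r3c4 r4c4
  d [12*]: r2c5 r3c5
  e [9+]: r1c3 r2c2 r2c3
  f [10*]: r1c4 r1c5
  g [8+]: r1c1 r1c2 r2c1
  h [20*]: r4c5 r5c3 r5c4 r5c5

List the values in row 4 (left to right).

The only place for 3 in row 5 is r5c1.
Row 4 needs a 3, and only r4c4 is open for it.
Cage g needs sum 8, leaving r1c2 = 3.
In column 2, 1 can only go at r3c2, so r3c2 = 1.
The only place for 5 in row 2 is r2c2.
The 3 cells of cage e must have sum 9, so r1c3 = 1.
The 3 cells of cage e must have sum 9, leaving r2c3 = 3.
3 is placed in row 2, leaving r2c5 = 4.
Column 5 already has 4; hence r3c5 = 3.
Cage b has product 40; hence r4c3 = 5.
1 is placed in row 1, so r1c1 = 4.
4 is placed in row 2, which forces r2c1 = 1.
1 is placed in row 2, which forces r2c4 = 2.
Cage a has sum 11, leaving r3c1 = 5.
Column 3 already has 5; hence r3c3 = 2.
Row 3 now contains 5, leaving r3c4 = 4.
5 is placed in row 4; hence r4c1 = 2.
Row 4 now contains 2, leaving r4c2 = 4.
Row 4 now contains 2, which forces r4c5 = 1.
4 is placed in column 2; hence r5c2 = 2.
2 is placed in column 3; hence r5c3 = 4.
Column 5 already has 1; hence r5c5 = 5.
Column 4 already has 2, leaving r1c4 = 5.
5 is placed in column 5, which forces r1c5 = 2.
Row 5 already has 5, so r5c4 = 1.
Filled in: 4 3 1 5 2 / 1 5 3 2 4 / 5 1 2 4 3 / 2 4 5 3 1 / 3 2 4 1 5.

2 4 5 3 1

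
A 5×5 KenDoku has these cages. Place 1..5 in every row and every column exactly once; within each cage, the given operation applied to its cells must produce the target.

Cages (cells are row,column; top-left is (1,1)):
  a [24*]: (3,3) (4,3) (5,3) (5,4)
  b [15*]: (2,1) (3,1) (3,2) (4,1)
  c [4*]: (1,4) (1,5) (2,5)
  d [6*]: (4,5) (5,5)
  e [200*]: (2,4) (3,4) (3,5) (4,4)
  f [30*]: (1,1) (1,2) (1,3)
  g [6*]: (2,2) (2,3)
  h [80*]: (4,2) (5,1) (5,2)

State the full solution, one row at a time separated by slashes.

Cage b needs product 15, so (3,2) = 1.
The 4 cells of cage e must have product 200; hence (3,5) = 5.
Cage h has product 80, which forces (4,2) = 4.
Cage h has product 80; hence (5,1) = 4.
Cage h needs product 80, which forces (5,2) = 5.
5 is placed in row 3; hence (3,1) = 3.
The 4 cells of cage a must have product 24, which forces (3,3) = 4.
Row 3 now contains 4; hence (3,4) = 2.
Column 4 already has 2; hence (4,4) = 5.
Column 4 already has 2, so (1,4) = 1.
The 3 cells of cage c must have product 4, so (1,5) = 4.
Cage b needs product 15; hence (2,1) = 5.
Column 4 already has 5; hence (2,4) = 4.
Cage c has product 4, so (2,5) = 1.
Row 4 now contains 5, so (4,1) = 1.
Column 4 already has 1, which forces (5,4) = 3.
Row 5 now contains 3; hence (5,5) = 2.
5 is placed in column 1, which forces (1,1) = 2.
Cage f needs product 30, which forces (1,2) = 3.
The 3 cells of cage f must have product 30, so (1,3) = 5.
3 is placed in column 2, leaving (2,2) = 2.
2 is placed in row 2, leaving (2,3) = 3.
The 4 cells of cage a must have product 24; hence (4,3) = 2.
2 is placed in column 5, so (4,5) = 3.
2 is placed in row 5, leaving (5,3) = 1.

2 3 5 1 4 / 5 2 3 4 1 / 3 1 4 2 5 / 1 4 2 5 3 / 4 5 1 3 2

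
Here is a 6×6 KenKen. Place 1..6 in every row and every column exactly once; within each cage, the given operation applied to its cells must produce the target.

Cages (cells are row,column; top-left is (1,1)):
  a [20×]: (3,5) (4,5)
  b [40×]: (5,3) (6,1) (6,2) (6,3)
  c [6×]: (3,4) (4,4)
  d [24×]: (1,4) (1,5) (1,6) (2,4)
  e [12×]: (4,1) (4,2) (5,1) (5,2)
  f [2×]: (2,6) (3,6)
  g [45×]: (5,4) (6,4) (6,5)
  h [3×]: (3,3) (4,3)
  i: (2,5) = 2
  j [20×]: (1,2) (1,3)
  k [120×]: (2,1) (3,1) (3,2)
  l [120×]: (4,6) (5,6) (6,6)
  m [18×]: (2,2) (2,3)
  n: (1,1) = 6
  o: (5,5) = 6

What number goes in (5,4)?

Cage n is given, so (1,1) = 6.
I is a freebie; hence (2,5) = 2.
2 is placed in row 2, which forces (2,6) = 1.
Column 6 now contains 1, which forces (3,6) = 2.
Cage g has product 45; hence (5,4) = 3.
Cage o is given, so (5,5) = 6.
Cage g has product 45; hence (6,4) = 5.
The 3 cells of cage g must have product 45, so (6,5) = 3.
Cage d needs product 24; hence (1,4) = 2.
The 4 cells of cage d must have product 24, so (1,5) = 1.
Cage d has product 24, which forces (1,6) = 3.
3 is placed in column 4, so (2,4) = 4.
Cage k has product 120, which forces (3,2) = 6.
Row 3 now contains 6, leaving (3,4) = 1.
Column 4 already has 1, so (4,4) = 6.
Cage b has product 40, which forces (5,3) = 5.
Row 5 now contains 5, so (5,6) = 4.
Column 6 already has 4; hence (6,6) = 6.
Cage j needs two cells with product 20, leaving (1,2) = 5.
5 is placed in column 3, so (1,3) = 4.
4 is placed in row 2, which forces (2,1) = 5.
Column 2 now contains 6, which forces (2,2) = 3.
Cage m's pair has product 18; hence (2,3) = 6.
Cage k has product 120, which forces (3,1) = 4.
Row 3 now contains 1; hence (3,3) = 3.
Row 3 now contains 4; hence (3,5) = 5.
3 is placed in column 2, leaving (4,2) = 2.
The two cells of cage h must have product 3; hence (4,3) = 1.
5 is placed in column 5, so (4,5) = 4.
Column 6 already has 4; hence (4,6) = 5.
Column 2 now contains 2, so (5,2) = 1.
Column 2 already has 1, leaving (6,2) = 4.
Column 3 already has 1, so (6,3) = 2.
Row 4 now contains 2; hence (4,1) = 3.
Row 5 already has 1, leaving (5,1) = 2.
2 is placed in row 6, which forces (6,1) = 1.
Completed grid: 6 5 4 2 1 3 / 5 3 6 4 2 1 / 4 6 3 1 5 2 / 3 2 1 6 4 5 / 2 1 5 3 6 4 / 1 4 2 5 3 6.

3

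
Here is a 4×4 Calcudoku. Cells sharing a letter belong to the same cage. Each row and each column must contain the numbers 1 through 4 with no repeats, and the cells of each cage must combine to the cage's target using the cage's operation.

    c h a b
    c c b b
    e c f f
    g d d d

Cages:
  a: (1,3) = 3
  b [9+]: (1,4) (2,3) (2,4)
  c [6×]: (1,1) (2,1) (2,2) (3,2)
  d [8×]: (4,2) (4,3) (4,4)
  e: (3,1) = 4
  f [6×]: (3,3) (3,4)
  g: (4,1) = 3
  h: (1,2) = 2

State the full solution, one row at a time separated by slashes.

Cage h is a single given cell; hence (1,2) = 2.
Cage a is given; hence (1,3) = 3.
3 is placed in row 1, so (1,4) = 4.
Cage e is given, leaving (3,1) = 4.
Column 3 now contains 3; hence (3,3) = 2.
2 is placed in row 3, so (3,4) = 3.
G is a freebie, so (4,1) = 3.
3 is placed in row 1, which forces (1,1) = 1.
Cage c needs product 6, which forces (2,1) = 2.
The 4 cells of cage c must have product 6; hence (2,2) = 3.
Column 3 now contains 2; hence (2,3) = 4.
Cage b needs sum 9, so (2,4) = 1.
Row 3 already has 3, so (3,2) = 1.
Column 2 now contains 1; hence (4,2) = 4.
Column 3 already has 4, so (4,3) = 1.
The 3 cells of cage d must have product 8, so (4,4) = 2.

1 2 3 4 / 2 3 4 1 / 4 1 2 3 / 3 4 1 2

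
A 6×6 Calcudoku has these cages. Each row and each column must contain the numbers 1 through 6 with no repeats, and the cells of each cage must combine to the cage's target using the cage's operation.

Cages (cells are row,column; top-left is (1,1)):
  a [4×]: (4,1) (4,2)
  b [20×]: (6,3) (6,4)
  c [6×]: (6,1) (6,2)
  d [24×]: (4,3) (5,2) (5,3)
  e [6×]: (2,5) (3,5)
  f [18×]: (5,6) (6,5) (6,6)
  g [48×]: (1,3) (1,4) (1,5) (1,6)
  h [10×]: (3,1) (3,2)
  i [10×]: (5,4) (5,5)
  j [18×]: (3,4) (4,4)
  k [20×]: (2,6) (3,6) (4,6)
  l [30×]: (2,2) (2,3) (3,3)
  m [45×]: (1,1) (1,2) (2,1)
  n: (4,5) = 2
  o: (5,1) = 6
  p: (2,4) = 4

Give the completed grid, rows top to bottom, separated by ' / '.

Cage m needs product 45, leaving (1,1) = 5.
Cage m needs product 45, so (1,2) = 3.
Cage m has product 45, which forces (2,1) = 3.
Cage p is a single given cell, which forces (2,4) = 4.
5 is placed in column 1, so (3,1) = 2.
Row 3 already has 2; hence (3,2) = 5.
N is a freebie, which forces (4,5) = 2.
Cage o is a single given cell, leaving (5,1) = 6.
Column 5 already has 2; hence (5,5) = 5.
Column 1 already has 6, so (6,1) = 1.
Column 4 already has 4, leaving (6,4) = 5.
Cage l needs product 30, which forces (2,3) = 5.
Row 2 already has 5, which forces (2,6) = 1.
Column 6 already has 1; hence (3,6) = 4.
Column 1 already has 1, so (4,1) = 4.
The two cells of cage a must have product 4; hence (4,2) = 1.
4 is placed in column 6; hence (4,6) = 5.
5 is placed in row 5, leaving (5,4) = 2.
Column 6 already has 1; hence (5,6) = 3.
Cage c needs two cells with product 6, leaving (6,2) = 6.
Row 6 already has 5; hence (6,3) = 4.
6 is placed in row 6, which forces (6,5) = 3.
6 is placed in row 6, so (6,6) = 2.
Cage g has product 48, leaving (1,3) = 2.
Cage g has product 48; hence (1,4) = 1.
Cage g has product 48, so (1,5) = 4.
Column 6 now contains 2; hence (1,6) = 6.
Column 2 already has 6, so (2,2) = 2.
Row 2 already has 1; hence (2,5) = 6.
The 3 cells of cage l must have product 30, leaving (3,3) = 3.
Row 3 already has 3, which forces (3,4) = 6.
The two cells of cage e must have product 6, leaving (3,5) = 1.
Cage d needs product 24, leaving (4,3) = 6.
Column 4 already has 6, so (4,4) = 3.
Row 5 now contains 2, so (5,2) = 4.
Column 3 now contains 4, leaving (5,3) = 1.

5 3 2 1 4 6 / 3 2 5 4 6 1 / 2 5 3 6 1 4 / 4 1 6 3 2 5 / 6 4 1 2 5 3 / 1 6 4 5 3 2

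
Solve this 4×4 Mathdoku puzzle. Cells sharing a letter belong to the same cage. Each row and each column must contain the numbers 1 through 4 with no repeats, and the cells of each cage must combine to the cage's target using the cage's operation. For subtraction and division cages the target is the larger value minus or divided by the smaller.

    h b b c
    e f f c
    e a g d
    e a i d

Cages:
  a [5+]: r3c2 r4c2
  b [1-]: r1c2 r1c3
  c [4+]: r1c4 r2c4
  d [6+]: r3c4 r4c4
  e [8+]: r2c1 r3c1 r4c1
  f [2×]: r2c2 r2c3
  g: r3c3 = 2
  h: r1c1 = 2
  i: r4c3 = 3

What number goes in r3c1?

3

Cage h is a single given cell, leaving r1c1 = 2.
Cage g is given; hence r3c3 = 2.
2 is placed in row 3, which forces r3c4 = 4.
I is a freebie, so r4c3 = 3.
4 is placed in column 4; hence r4c4 = 2.
Cage b needs two cells with difference 1, leaving r1c2 = 3.
The two cells of cage b must have difference 1, which forces r1c3 = 4.
3 is placed in row 1; hence r1c4 = 1.
Cage f's pair has product 2, so r2c2 = 2.
Column 3 now contains 2, so r2c3 = 1.
Column 4 already has 1; hence r2c4 = 3.
Cage a needs two cells with sum 5; hence r3c2 = 1.
The two cells of cage a must have sum 5, so r4c2 = 4.
Row 2 already has 3; hence r2c1 = 4.
1 is placed in row 3; hence r3c1 = 3.
Row 4 already has 4; hence r4c1 = 1.
The full grid is 2 3 4 1 / 4 2 1 3 / 3 1 2 4 / 1 4 3 2.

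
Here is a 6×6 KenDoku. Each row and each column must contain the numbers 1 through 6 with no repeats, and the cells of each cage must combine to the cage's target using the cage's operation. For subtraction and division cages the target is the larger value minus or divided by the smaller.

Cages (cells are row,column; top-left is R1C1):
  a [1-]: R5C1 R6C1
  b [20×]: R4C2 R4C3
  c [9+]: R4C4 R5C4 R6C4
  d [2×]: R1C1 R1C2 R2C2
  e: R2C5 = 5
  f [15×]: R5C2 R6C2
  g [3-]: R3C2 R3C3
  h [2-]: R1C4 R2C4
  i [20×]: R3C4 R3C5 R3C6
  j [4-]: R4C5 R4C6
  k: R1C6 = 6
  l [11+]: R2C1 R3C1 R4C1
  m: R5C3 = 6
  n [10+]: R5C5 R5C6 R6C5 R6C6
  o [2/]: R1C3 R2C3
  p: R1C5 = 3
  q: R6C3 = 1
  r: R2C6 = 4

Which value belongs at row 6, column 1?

4

The 3 cells of cage d must have product 2, which forces R1C1 = 1.
The 3 cells of cage d must have product 2, so R1C2 = 2.
Cage p is a single given cell; hence R1C5 = 3.
K is a freebie, which forces R1C6 = 6.
The 3 cells of cage d must have product 2, which forces R2C2 = 1.
Cage e is a single given cell; hence R2C5 = 5.
Cage r is given; hence R2C6 = 4.
M is a freebie; hence R5C3 = 6.
Cage q is given; hence R6C3 = 1.
Row 1 now contains 6; hence R1C3 = 4.
4 is placed in row 1, which forces R1C4 = 5.
The two cells of cage o must have quotient 2, so R2C3 = 2.
2 is placed in column 3; hence R3C3 = 3.
Column 3 now contains 4, which forces R4C3 = 5.
Row 4 already has 5, which forces R4C6 = 2.
Cage h's pair has difference 2, leaving R2C4 = 3.
The 3 cells of cage l must have sum 11, which forces R3C1 = 2.
The two cells of cage g must have difference 3, leaving R3C2 = 6.
Cage i has product 20, leaving R3C6 = 5.
Row 4 already has 5, so R4C2 = 4.
Cage j needs two cells with difference 4, which forces R4C5 = 6.
Cage n has sum 10, so R5C6 = 1.
Cage n has sum 10, so R6C6 = 3.
3 is placed in row 2, leaving R2C1 = 6.
Row 4 already has 6, so R4C1 = 3.
Row 4 already has 6, leaving R4C4 = 1.
Cage f's pair has product 15; hence R5C2 = 3.
The 3 cells of cage c must have sum 9, which forces R5C4 = 2.
Row 5 already has 2, leaving R5C5 = 4.
Row 6 now contains 3, so R6C2 = 5.
Cage c needs sum 9, which forces R6C4 = 6.
Column 5 now contains 4, which forces R6C5 = 2.
Column 4 already has 1, so R3C4 = 4.
Column 5 now contains 4, leaving R3C5 = 1.
Row 5 already has 4, so R5C1 = 5.
Row 6 now contains 5, so R6C1 = 4.
Completed grid: 1 2 4 5 3 6 / 6 1 2 3 5 4 / 2 6 3 4 1 5 / 3 4 5 1 6 2 / 5 3 6 2 4 1 / 4 5 1 6 2 3.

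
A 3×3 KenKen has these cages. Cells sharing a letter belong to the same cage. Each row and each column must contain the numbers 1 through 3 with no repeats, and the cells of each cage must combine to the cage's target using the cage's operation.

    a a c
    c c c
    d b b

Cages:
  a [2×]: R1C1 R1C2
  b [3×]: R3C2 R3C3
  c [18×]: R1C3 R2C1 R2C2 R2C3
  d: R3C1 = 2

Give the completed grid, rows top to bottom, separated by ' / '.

1 2 3 / 3 1 2 / 2 3 1

Cage c has product 18, so R1C3 = 3.
Cage d is given, so R3C1 = 2.
Column 3 now contains 3, which forces R3C3 = 1.
Column 1 already has 2, leaving R1C1 = 1.
Cage a needs two cells with product 2, which forces R1C2 = 2.
Column 1 already has 1, which forces R2C1 = 3.
Row 2 already has 3; hence R2C2 = 1.
Column 3 already has 1, so R2C3 = 2.
Row 3 now contains 1, which forces R3C2 = 3.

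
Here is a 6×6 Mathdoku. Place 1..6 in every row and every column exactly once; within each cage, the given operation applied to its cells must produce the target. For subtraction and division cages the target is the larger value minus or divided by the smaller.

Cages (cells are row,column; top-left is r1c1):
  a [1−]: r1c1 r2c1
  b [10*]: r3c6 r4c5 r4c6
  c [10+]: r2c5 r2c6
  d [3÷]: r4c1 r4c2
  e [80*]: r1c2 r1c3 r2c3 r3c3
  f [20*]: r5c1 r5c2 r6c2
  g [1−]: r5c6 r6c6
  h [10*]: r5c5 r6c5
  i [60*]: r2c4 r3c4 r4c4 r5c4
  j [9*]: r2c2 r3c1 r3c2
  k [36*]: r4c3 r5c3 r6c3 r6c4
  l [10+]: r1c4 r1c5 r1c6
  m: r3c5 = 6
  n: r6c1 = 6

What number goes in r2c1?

Cage j needs product 9; hence r2c2 = 3.
The 3 cells of cage j must have product 9, which forces r3c1 = 3.
Cage j has product 9, which forces r3c2 = 1.
Cage m is given, leaving r3c5 = 6.
N is a freebie, leaving r6c1 = 6.
Column 5 already has 6, so r2c5 = 4.
The two cells of cage c must have sum 10, so r2c6 = 6.
Cage d needs two cells with quotient 3, which forces r4c1 = 2.
Cage d needs two cells with quotient 3, which forces r4c2 = 6.
2 is placed in column 1, leaving r5c1 = 1.
Cage a's pair has difference 1, which forces r1c1 = 4.
4 is placed in row 1, which forces r1c2 = 2.
Column 1 now contains 1, so r2c1 = 5.
Cage b needs product 10, which forces r3c6 = 2.
The 4 cells of cage e must have product 80, leaving r1c3 = 5.
Cage l has sum 10, so r1c4 = 6.
Cage e has product 80, leaving r2c3 = 2.
Row 2 already has 2, leaving r2c4 = 1.
Cage e has product 80; hence r3c3 = 4.
Row 3 already has 4, which forces r3c4 = 5.
Cage k has product 36; hence r5c3 = 6.
Cage k has product 36, so r6c4 = 2.
Row 6 already has 2, so r6c5 = 5.
5 is placed in column 5, leaving r4c5 = 1.
The 3 cells of cage b must have product 10, which forces r4c6 = 5.
The 3 cells of cage f must have product 20, which forces r5c2 = 5.
5 is placed in column 5; hence r5c5 = 2.
Row 6 now contains 5; hence r6c2 = 4.
Row 6 already has 4; hence r6c6 = 3.
1 is placed in column 5; hence r1c5 = 3.
Column 6 already has 3, which forces r1c6 = 1.
Row 4 now contains 1, which forces r4c3 = 3.
3 is placed in row 4, which forces r4c4 = 4.
Column 4 already has 4, which forces r5c4 = 3.
Column 6 already has 3; hence r5c6 = 4.
Row 6 now contains 3, which forces r6c3 = 1.
Completed grid: 4 2 5 6 3 1 / 5 3 2 1 4 6 / 3 1 4 5 6 2 / 2 6 3 4 1 5 / 1 5 6 3 2 4 / 6 4 1 2 5 3.

5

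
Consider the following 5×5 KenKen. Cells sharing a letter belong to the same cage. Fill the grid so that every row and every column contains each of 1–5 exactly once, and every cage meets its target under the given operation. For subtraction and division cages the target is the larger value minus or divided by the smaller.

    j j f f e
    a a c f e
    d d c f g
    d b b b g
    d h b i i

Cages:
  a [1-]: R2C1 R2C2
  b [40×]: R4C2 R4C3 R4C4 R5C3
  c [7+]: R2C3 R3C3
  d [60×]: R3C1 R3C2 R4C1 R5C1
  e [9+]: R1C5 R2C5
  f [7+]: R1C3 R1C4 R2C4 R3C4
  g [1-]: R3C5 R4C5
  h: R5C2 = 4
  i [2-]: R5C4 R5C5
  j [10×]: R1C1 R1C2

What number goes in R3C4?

2

Cage f needs sum 7, so R1C3 = 1.
Cage h is given; hence R5C2 = 4.
The only place for 3 in row 1 is R1C4.
Cage i's pair has difference 2, which forces R5C5 = 3.
The only place for 4 in row 1 is R1C5.
Column 5 already has 4, so R2C5 = 5.
In row 4, 3 can only go at R4C1, so R4C1 = 3.
The only place for 3 in row 3 is R3C3.
The two cells of cage c must have sum 7; hence R2C3 = 4.
Cage b needs product 40, which forces R4C2 = 1.
Cage b needs product 40, so R4C4 = 4.
Row 4 already has 1; hence R4C5 = 2.
2 is placed in column 5, so R3C5 = 1.
Row 4 already has 2, so R4C3 = 5.
The 4 cells of cage b must have product 40, which forces R5C3 = 2.
The 4 cells of cage f must have sum 7; hence R2C4 = 1.
Cage d needs product 60, which forces R3C1 = 4.
Cage d has product 60, which forces R3C2 = 5.
Row 3 already has 1, which forces R3C4 = 2.
Row 5 already has 2; hence R5C1 = 1.
Column 4 already has 1; hence R5C4 = 5.
The two cells of cage j must have product 10, so R1C1 = 5.
5 is placed in column 2; hence R1C2 = 2.
Row 2 now contains 1, leaving R2C1 = 2.
Cage a's pair has difference 1, so R2C2 = 3.
The full grid is 5 2 1 3 4 / 2 3 4 1 5 / 4 5 3 2 1 / 3 1 5 4 2 / 1 4 2 5 3.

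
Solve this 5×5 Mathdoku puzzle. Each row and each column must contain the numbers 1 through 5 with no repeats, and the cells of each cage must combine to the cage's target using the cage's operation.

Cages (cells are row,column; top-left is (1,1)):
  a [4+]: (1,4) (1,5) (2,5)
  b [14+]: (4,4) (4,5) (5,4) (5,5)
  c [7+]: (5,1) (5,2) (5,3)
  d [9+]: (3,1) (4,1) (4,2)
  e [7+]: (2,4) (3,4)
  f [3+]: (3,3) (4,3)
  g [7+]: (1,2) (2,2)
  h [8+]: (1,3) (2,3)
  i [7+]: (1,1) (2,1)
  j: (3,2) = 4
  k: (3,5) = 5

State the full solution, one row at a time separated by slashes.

4 5 3 1 2 / 3 2 5 4 1 / 1 4 2 3 5 / 5 3 1 2 4 / 2 1 4 5 3

The 3 cells of cage a must have sum 4; hence (1,4) = 1.
The 3 cells of cage a must have sum 4, so (1,5) = 2.
The 3 cells of cage a must have sum 4, leaving (2,5) = 1.
Cage j is given, leaving (3,2) = 4.
Cage k is a single given cell, so (3,5) = 5.
Cage g needs two cells with sum 7; hence (1,2) = 5.
Row 1 already has 5, so (1,3) = 3.
Cage g needs two cells with sum 7; hence (2,2) = 2.
3 is placed in column 3; hence (2,3) = 5.
5 is placed in row 2, leaving (2,4) = 4.
2 is placed in column 2, so (5,2) = 1.
Row 1 already has 3, so (1,1) = 4.
Row 2 now contains 4, leaving (2,1) = 3.
The two cells of cage e must have sum 7; hence (3,4) = 3.
4 is placed in column 1, which forces (4,1) = 5.
Column 2 now contains 1, leaving (4,2) = 3.
Row 4 already has 5, so (4,4) = 2.
3 is placed in row 4, so (4,5) = 4.
4 is placed in column 1; hence (5,1) = 2.
Row 5 already has 2, leaving (5,3) = 4.
2 is placed in column 4, so (5,4) = 5.
Column 5 now contains 4, leaving (5,5) = 3.
2 is placed in column 1, leaving (3,1) = 1.
Cage f needs two cells with sum 3, which forces (3,3) = 2.
Row 4 already has 2, leaving (4,3) = 1.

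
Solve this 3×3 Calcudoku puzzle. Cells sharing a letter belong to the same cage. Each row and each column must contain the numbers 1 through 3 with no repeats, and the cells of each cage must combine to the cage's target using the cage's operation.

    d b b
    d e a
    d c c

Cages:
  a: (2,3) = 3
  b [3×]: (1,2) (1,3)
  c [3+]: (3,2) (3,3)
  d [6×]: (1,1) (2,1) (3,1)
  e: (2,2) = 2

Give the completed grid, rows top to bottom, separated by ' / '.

2 3 1 / 1 2 3 / 3 1 2

Cage e is given, so (2,2) = 2.
A is a freebie, which forces (2,3) = 3.
2 is placed in column 2, so (3,2) = 1.
1 is placed in row 3, leaving (3,3) = 2.
Cage d has product 6; hence (1,1) = 2.
Column 2 now contains 1, so (1,2) = 3.
Column 3 now contains 3, so (1,3) = 1.
Row 2 now contains 3, so (2,1) = 1.
Row 3 now contains 2, which forces (3,1) = 3.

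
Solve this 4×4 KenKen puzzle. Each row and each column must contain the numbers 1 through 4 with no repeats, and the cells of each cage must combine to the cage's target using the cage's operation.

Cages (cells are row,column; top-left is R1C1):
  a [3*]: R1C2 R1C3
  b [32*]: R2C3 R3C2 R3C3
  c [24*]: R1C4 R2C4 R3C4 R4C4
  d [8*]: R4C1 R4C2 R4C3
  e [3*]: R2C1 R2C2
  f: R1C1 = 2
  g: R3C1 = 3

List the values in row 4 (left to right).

4 2 1 3

F is a freebie, so R1C1 = 2.
Cage b has product 32, leaving R2C3 = 4.
Cage g is given, leaving R3C1 = 3.
The 3 cells of cage b must have product 32, leaving R3C2 = 4.
Cage b has product 32, which forces R3C3 = 2.
Row 3 already has 2, leaving R3C4 = 1.
Column 3 now contains 2, which forces R4C3 = 1.
Cage a needs two cells with product 3, which forces R1C2 = 1.
Column 3 now contains 1; hence R1C3 = 3.
Row 1 already has 3; hence R1C4 = 4.
Column 1 already has 3, so R2C1 = 1.
The two cells of cage e must have product 3, leaving R2C2 = 3.
Row 2 now contains 3, so R2C4 = 2.
1 is placed in row 4, leaving R4C1 = 4.
1 is placed in row 4, which forces R4C2 = 2.
Column 4 now contains 2; hence R4C4 = 3.
Filled in: 2 1 3 4 / 1 3 4 2 / 3 4 2 1 / 4 2 1 3.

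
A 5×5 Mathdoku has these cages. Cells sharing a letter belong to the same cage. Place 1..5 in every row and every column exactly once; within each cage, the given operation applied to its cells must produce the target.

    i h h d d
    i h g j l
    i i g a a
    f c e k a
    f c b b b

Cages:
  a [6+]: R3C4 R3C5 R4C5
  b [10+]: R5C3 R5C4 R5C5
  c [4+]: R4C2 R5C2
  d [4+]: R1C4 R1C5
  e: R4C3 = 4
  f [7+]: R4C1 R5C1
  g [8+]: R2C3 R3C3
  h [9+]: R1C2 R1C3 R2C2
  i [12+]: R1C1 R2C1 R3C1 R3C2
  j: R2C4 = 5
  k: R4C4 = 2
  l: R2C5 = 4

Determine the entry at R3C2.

4

Cage j is a single given cell, which forces R2C4 = 5.
Cage l is given, so R2C5 = 4.
E is a freebie, which forces R4C3 = 4.
Cage k is a single given cell, leaving R4C4 = 2.
5 is placed in row 2; hence R2C3 = 3.
Cage g's pair has sum 8, leaving R3C3 = 5.
Cage a needs sum 6, so R3C5 = 2.
Cage h needs sum 9, leaving R1C2 = 5.
Cage h has sum 9; hence R1C3 = 2.
Cage h has sum 9, leaving R2C2 = 2.
Column 3 now contains 2, so R5C3 = 1.
Cage b needs sum 10, leaving R5C5 = 5.
Cage i needs sum 12, leaving R1C1 = 4.
Row 2 now contains 2, so R2C1 = 1.
Cage i has sum 12; hence R3C1 = 3.
Cage i needs sum 12, so R3C2 = 4.
3 is placed in row 3; hence R3C4 = 1.
Column 1 already has 3, which forces R4C1 = 5.
Cage c's pair has sum 4, leaving R4C2 = 1.
Row 4 now contains 1, so R4C5 = 3.
Column 1 already has 4, so R5C1 = 2.
Row 5 already has 1; hence R5C2 = 3.
Cage b needs sum 10, so R5C4 = 4.
1 is placed in column 4, so R1C4 = 3.
Column 5 already has 3, which forces R1C5 = 1.
Completed grid: 4 5 2 3 1 / 1 2 3 5 4 / 3 4 5 1 2 / 5 1 4 2 3 / 2 3 1 4 5.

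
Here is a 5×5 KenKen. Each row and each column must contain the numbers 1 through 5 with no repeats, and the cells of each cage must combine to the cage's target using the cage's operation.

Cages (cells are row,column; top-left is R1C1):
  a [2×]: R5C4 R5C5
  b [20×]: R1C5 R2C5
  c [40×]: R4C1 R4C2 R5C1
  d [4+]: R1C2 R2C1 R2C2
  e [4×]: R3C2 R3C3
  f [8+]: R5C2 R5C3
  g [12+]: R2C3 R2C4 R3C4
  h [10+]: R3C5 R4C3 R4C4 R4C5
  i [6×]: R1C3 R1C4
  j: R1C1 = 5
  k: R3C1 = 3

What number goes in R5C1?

4

Cage j is given, which forces R1C1 = 5.
Cage d has sum 4, so R1C2 = 1.
Row 1 now contains 5; hence R1C5 = 4.
The 3 cells of cage d must have sum 4, so R2C1 = 1.
Cage d needs sum 4, leaving R2C2 = 2.
4 is placed in column 5; hence R2C5 = 5.
K is a freebie, leaving R3C1 = 3.
Column 2 now contains 1, so R3C2 = 4.
Row 3 already has 4, which forces R3C3 = 1.
Row 3 already has 4, which forces R3C4 = 5.
Row 3 already has 1, leaving R3C5 = 2.
4 is placed in column 2; hence R4C2 = 5.
Column 2 now contains 5, so R5C2 = 3.
3 is placed in row 5; hence R5C3 = 5.
Column 5 already has 2, leaving R5C5 = 1.
The 4 cells of cage h must have sum 10, so R4C3 = 4.
Cage h needs sum 10, so R4C4 = 1.
Column 5 already has 1; hence R4C5 = 3.
Row 5 already has 1, leaving R5C4 = 2.
The two cells of cage i must have product 6, which forces R1C3 = 2.
Column 4 already has 2; hence R1C4 = 3.
Column 3 now contains 4; hence R2C3 = 3.
Cage g needs sum 12, so R2C4 = 4.
Row 4 already has 4, so R4C1 = 2.
Row 5 now contains 2, which forces R5C1 = 4.
Completed grid: 5 1 2 3 4 / 1 2 3 4 5 / 3 4 1 5 2 / 2 5 4 1 3 / 4 3 5 2 1.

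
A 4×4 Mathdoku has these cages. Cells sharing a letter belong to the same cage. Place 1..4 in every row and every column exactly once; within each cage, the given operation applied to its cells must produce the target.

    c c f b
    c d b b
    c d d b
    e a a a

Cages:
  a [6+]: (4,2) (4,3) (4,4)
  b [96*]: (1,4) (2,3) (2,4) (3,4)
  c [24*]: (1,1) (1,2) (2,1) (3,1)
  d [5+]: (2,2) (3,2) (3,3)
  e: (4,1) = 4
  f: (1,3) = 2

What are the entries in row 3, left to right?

Cage f is given, so (1,3) = 2.
Cage b has product 96, which forces (2,3) = 4.
Column 3 already has 2; hence (3,3) = 1.
Cage e is a single given cell; hence (4,1) = 4.
1 is placed in column 3; hence (4,3) = 3.
Cage c needs product 24, so (1,2) = 4.
4 is placed in row 1, which forces (1,4) = 3.
Cage d needs sum 5, leaving (2,2) = 1.
Column 4 now contains 3, which forces (2,4) = 2.
1 is placed in row 3, leaving (3,2) = 3.
2 is placed in column 4, leaving (3,4) = 4.
1 is placed in column 2; hence (4,2) = 2.
2 is placed in column 4; hence (4,4) = 1.
3 is placed in row 1, so (1,1) = 1.
2 is placed in row 2, so (2,1) = 3.
Row 3 now contains 3, which forces (3,1) = 2.
The full grid is 1 4 2 3 / 3 1 4 2 / 2 3 1 4 / 4 2 3 1.

2 3 1 4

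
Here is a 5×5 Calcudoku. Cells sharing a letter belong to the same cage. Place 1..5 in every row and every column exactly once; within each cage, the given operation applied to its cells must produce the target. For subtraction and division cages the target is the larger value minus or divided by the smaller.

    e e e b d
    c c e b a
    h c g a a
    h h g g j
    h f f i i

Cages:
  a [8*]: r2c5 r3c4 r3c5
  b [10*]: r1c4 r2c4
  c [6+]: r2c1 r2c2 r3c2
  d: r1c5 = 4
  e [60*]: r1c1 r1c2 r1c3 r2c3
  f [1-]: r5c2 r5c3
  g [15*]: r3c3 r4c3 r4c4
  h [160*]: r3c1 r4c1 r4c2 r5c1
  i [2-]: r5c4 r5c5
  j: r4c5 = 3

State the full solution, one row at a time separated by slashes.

3 5 1 2 4 / 1 3 4 5 2 / 5 2 3 4 1 / 2 4 5 1 3 / 4 1 2 3 5

D is a freebie, leaving r1c5 = 4.
Cage h has product 160, so r4c2 = 4.
Cage j is a single given cell; hence r4c5 = 3.
Cage g needs product 15; hence r3c3 = 3.
Cage a has product 8, leaving r3c4 = 4.
Column 4 already has 4, so r5c4 = 3.
The 4 cells of cage h must have product 160, which forces r5c1 = 4.
Row 2 needs a 4, and only r2c3 is open for it.
In row 1, 2 can only go at r1c4, so r1c4 = 2.
Column 4 now contains 2; hence r2c4 = 5.
5 is placed in column 4; hence r4c4 = 1.
1 is placed in row 4, which forces r4c3 = 5.
Column 3 now contains 5; hence r1c3 = 1.
The 4 cells of cage h must have product 160, which forces r3c1 = 5.
Row 4 now contains 5; hence r4c1 = 2.
Column 3 already has 1, so r5c3 = 2.
Column 1 already has 5; hence r1c1 = 3.
Cage e needs product 60, which forces r1c2 = 5.
3 is placed in column 1; hence r2c1 = 1.
1 is placed in row 2; hence r2c5 = 2.
2 is placed in column 5, leaving r3c5 = 1.
Row 5 now contains 2, leaving r5c2 = 1.
1 is placed in column 5, which forces r5c5 = 5.
Row 2 already has 2, which forces r2c2 = 3.
Row 3 already has 1, leaving r3c2 = 2.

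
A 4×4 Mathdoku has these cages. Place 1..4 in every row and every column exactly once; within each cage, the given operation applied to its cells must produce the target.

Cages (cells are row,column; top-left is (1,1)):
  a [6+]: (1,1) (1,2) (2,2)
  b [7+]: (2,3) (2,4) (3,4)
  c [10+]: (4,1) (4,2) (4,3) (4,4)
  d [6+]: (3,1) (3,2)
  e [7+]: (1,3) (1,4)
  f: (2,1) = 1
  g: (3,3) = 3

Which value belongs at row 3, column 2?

2

Cage f is given, which forces (2,1) = 1.
G is a freebie, which forces (3,3) = 3.
Cage a has sum 6, leaving (1,2) = 1.
3 is placed in column 3; hence (1,3) = 4.
Cage e's pair has sum 7; hence (1,4) = 3.
Column 3 now contains 4; hence (2,3) = 2.
2 is placed in row 2; hence (2,4) = 4.
2 is placed in column 3, which forces (4,3) = 1.
Row 4 already has 1; hence (4,4) = 2.
3 is placed in row 1, leaving (1,1) = 2.
2 is placed in row 2, so (2,2) = 3.
Column 1 now contains 2, leaving (3,1) = 4.
Row 3 already has 4, leaving (3,2) = 2.
Column 4 already has 2, so (3,4) = 1.
4 is placed in column 1, so (4,1) = 3.
Column 2 now contains 3, leaving (4,2) = 4.
The full grid is 2 1 4 3 / 1 3 2 4 / 4 2 3 1 / 3 4 1 2.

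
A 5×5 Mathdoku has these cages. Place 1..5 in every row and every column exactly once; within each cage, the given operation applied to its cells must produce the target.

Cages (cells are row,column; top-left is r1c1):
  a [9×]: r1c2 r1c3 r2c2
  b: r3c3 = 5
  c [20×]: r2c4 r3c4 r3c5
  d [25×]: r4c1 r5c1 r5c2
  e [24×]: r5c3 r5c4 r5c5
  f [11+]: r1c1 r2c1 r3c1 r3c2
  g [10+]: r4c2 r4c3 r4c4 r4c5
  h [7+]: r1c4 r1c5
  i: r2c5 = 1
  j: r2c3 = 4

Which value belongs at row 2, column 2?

3

Cage a needs product 9, so r1c2 = 1.
The 3 cells of cage a must have product 9; hence r1c3 = 3.
The 3 cells of cage a must have product 9, so r2c2 = 3.
Cage j is a single given cell; hence r2c3 = 4.
Cage i is given, so r2c5 = 1.
Cage b is given, which forces r3c3 = 5.
Cage d has product 25, so r4c1 = 5.
Cage d needs product 25, so r5c1 = 1.
Cage d needs product 25, so r5c2 = 5.
Column 3 now contains 4; hence r5c3 = 2.
The 4 cells of cage f must have sum 11, which forces r1c1 = 4.
5 is placed in column 1, leaving r2c1 = 2.
Cage c has product 20; hence r2c4 = 5.
The 4 cells of cage f must have sum 11, so r3c1 = 3.
Cage f needs sum 11; hence r3c2 = 2.
Cage c has product 20, which forces r3c4 = 1.
Cage c needs product 20, so r3c5 = 4.
Column 2 already has 2, which forces r4c2 = 4.
2 is placed in column 3; hence r4c3 = 1.
Column 5 already has 4, so r5c5 = 3.
Column 4 now contains 5, which forces r1c4 = 2.
The two cells of cage h must have sum 7; hence r1c5 = 5.
The 4 cells of cage g must have sum 10, so r4c4 = 3.
3 is placed in column 5; hence r4c5 = 2.
Row 5 now contains 3, so r5c4 = 4.
Filled in: 4 1 3 2 5 / 2 3 4 5 1 / 3 2 5 1 4 / 5 4 1 3 2 / 1 5 2 4 3.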